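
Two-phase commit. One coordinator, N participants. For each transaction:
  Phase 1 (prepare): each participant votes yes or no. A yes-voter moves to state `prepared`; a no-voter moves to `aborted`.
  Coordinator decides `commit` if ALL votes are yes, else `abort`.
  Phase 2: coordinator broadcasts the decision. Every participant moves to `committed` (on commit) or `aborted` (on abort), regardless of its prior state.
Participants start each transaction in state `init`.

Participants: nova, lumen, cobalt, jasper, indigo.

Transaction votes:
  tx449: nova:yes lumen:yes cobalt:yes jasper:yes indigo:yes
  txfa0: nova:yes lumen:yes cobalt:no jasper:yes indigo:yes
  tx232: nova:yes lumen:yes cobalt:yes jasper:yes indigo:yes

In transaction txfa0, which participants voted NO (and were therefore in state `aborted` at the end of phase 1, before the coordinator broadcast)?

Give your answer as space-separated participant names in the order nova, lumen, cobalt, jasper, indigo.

Txn txfa0 phase 1: nova yes -> prepared; lumen yes -> prepared; cobalt no -> aborted; jasper yes -> prepared; indigo yes -> prepared

Answer: cobalt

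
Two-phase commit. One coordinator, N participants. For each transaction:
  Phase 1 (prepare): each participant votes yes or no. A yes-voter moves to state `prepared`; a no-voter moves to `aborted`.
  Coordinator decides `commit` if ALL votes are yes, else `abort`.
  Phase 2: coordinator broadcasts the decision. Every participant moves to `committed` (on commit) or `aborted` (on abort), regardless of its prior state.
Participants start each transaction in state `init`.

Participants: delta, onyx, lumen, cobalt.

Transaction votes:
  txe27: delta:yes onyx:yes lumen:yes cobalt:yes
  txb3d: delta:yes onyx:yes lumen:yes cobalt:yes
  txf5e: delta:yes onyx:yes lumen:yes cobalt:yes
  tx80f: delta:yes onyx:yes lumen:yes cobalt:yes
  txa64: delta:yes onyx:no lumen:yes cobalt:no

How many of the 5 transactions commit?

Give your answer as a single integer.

txe27: all yes -> commit (commits=1)
txb3d: all yes -> commit (commits=2)
txf5e: all yes -> commit (commits=3)
tx80f: all yes -> commit (commits=4)
txa64: no from onyx, cobalt -> abort (commits=4)

Answer: 4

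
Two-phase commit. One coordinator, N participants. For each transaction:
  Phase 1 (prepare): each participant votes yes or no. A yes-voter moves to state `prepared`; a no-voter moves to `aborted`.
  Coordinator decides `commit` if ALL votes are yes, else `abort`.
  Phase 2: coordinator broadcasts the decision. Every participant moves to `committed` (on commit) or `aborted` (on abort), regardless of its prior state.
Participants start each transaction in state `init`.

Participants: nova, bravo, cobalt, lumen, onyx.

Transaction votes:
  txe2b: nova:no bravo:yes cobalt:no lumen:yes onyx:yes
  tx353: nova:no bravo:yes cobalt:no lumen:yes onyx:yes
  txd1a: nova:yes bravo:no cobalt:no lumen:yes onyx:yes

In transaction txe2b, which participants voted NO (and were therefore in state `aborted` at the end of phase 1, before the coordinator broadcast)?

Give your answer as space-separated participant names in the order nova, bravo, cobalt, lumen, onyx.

Txn txe2b phase 1: nova no -> aborted; bravo yes -> prepared; cobalt no -> aborted; lumen yes -> prepared; onyx yes -> prepared

Answer: nova cobalt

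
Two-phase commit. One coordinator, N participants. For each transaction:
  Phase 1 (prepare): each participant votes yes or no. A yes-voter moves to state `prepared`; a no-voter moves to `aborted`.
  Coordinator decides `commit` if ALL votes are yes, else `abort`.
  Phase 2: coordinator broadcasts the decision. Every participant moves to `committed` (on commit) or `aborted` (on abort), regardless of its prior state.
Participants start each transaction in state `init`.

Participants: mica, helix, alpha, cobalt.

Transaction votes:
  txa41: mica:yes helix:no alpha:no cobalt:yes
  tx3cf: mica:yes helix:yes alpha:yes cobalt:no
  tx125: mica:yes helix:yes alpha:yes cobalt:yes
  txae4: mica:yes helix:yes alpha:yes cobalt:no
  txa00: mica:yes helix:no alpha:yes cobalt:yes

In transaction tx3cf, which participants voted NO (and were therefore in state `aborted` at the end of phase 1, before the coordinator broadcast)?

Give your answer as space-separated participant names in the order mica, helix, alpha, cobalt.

Txn tx3cf phase 1: mica yes -> prepared; helix yes -> prepared; alpha yes -> prepared; cobalt no -> aborted

Answer: cobalt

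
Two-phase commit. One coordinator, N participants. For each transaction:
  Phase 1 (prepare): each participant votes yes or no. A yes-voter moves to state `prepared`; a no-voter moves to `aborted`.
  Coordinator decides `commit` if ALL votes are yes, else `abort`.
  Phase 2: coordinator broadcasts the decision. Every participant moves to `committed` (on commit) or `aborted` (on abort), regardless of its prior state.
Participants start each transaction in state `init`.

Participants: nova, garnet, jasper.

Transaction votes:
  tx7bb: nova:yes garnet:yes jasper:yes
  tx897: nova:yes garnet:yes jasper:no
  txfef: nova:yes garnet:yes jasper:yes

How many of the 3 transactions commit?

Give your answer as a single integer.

Answer: 2

Derivation:
tx7bb: all yes -> commit (commits=1)
tx897: no from jasper -> abort (commits=1)
txfef: all yes -> commit (commits=2)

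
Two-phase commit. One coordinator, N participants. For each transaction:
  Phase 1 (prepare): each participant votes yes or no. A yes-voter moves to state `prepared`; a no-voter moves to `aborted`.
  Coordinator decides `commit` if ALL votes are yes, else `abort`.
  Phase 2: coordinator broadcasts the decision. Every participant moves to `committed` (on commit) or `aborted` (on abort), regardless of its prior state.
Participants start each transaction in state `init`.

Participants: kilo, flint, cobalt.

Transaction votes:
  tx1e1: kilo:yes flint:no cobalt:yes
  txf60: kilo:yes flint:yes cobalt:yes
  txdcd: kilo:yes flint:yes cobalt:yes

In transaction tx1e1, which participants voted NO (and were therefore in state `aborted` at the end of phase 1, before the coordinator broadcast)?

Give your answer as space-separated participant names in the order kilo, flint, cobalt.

Txn tx1e1 phase 1: kilo yes -> prepared; flint no -> aborted; cobalt yes -> prepared

Answer: flint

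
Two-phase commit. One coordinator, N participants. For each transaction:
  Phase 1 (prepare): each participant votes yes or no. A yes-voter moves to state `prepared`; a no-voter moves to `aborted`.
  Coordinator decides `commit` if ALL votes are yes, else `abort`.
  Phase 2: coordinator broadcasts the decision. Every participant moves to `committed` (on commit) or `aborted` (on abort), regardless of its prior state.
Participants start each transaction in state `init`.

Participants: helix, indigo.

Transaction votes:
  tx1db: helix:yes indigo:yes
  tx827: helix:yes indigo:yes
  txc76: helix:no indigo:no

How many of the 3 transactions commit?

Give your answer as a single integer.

Answer: 2

Derivation:
tx1db: all yes -> commit (commits=1)
tx827: all yes -> commit (commits=2)
txc76: no from helix, indigo -> abort (commits=2)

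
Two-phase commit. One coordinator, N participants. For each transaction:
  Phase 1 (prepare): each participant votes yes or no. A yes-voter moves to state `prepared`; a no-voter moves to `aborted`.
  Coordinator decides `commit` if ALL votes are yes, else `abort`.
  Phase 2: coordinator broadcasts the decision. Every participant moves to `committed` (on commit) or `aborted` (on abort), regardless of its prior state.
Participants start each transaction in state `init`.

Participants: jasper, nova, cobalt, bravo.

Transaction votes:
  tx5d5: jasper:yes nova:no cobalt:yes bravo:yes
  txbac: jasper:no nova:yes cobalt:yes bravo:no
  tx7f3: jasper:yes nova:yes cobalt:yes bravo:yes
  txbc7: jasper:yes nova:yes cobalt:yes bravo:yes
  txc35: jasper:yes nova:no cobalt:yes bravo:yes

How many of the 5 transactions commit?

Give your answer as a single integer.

Answer: 2

Derivation:
tx5d5: no from nova -> abort (commits=0)
txbac: no from jasper, bravo -> abort (commits=0)
tx7f3: all yes -> commit (commits=1)
txbc7: all yes -> commit (commits=2)
txc35: no from nova -> abort (commits=2)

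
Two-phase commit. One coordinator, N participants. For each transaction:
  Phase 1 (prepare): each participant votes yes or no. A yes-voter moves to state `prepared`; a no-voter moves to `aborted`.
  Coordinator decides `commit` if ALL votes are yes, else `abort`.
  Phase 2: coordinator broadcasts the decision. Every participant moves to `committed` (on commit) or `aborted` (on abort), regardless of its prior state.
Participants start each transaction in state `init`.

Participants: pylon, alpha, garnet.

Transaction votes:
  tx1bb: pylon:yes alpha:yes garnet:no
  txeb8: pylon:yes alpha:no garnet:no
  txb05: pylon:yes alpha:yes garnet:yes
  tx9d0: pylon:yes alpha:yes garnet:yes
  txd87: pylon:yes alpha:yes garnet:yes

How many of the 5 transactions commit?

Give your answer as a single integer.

tx1bb: no from garnet -> abort (commits=0)
txeb8: no from alpha, garnet -> abort (commits=0)
txb05: all yes -> commit (commits=1)
tx9d0: all yes -> commit (commits=2)
txd87: all yes -> commit (commits=3)

Answer: 3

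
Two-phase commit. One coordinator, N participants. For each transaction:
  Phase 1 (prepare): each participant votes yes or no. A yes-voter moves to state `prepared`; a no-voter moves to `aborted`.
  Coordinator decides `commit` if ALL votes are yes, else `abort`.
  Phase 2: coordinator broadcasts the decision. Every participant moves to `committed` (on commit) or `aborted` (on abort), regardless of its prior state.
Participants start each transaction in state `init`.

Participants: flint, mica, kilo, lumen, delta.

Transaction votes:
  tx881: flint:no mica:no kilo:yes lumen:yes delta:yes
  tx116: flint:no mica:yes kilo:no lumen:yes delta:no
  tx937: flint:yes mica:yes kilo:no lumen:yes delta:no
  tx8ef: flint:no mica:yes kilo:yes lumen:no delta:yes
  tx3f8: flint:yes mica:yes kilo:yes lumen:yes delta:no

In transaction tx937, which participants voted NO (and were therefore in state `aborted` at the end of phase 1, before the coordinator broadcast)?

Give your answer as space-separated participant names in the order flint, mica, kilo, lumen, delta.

Answer: kilo delta

Derivation:
Txn tx937 phase 1: flint yes -> prepared; mica yes -> prepared; kilo no -> aborted; lumen yes -> prepared; delta no -> aborted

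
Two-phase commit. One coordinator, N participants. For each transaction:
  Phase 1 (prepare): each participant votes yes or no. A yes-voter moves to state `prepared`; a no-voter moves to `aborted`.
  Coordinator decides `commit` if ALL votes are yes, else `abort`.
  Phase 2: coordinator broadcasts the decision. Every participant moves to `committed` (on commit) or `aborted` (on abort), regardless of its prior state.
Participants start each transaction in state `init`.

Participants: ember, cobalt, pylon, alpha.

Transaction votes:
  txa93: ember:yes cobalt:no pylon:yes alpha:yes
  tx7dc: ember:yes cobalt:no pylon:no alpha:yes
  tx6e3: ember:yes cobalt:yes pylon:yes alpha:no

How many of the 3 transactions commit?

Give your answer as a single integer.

Answer: 0

Derivation:
txa93: no from cobalt -> abort (commits=0)
tx7dc: no from cobalt, pylon -> abort (commits=0)
tx6e3: no from alpha -> abort (commits=0)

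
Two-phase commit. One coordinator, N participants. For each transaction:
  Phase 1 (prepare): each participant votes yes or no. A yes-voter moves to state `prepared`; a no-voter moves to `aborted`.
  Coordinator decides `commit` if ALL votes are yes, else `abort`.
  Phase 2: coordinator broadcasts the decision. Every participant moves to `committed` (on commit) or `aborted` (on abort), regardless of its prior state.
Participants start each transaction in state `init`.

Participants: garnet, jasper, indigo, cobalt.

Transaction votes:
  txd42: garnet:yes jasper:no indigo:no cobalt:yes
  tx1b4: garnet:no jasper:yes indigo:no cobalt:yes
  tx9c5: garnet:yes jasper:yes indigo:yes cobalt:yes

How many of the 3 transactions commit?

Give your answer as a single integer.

Answer: 1

Derivation:
txd42: no from jasper, indigo -> abort (commits=0)
tx1b4: no from garnet, indigo -> abort (commits=0)
tx9c5: all yes -> commit (commits=1)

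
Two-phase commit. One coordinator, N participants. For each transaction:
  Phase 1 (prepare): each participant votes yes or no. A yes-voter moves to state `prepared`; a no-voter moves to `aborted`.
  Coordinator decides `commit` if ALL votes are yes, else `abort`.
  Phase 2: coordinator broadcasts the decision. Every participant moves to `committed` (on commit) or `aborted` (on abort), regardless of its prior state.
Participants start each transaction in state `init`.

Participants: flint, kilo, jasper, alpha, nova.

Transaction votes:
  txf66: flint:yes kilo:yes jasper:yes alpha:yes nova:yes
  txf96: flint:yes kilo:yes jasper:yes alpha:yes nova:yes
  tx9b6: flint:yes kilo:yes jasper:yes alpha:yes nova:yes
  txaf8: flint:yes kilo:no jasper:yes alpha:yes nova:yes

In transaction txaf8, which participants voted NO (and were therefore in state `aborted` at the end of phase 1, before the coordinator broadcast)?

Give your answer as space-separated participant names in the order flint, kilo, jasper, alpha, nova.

Txn txaf8 phase 1: flint yes -> prepared; kilo no -> aborted; jasper yes -> prepared; alpha yes -> prepared; nova yes -> prepared

Answer: kilo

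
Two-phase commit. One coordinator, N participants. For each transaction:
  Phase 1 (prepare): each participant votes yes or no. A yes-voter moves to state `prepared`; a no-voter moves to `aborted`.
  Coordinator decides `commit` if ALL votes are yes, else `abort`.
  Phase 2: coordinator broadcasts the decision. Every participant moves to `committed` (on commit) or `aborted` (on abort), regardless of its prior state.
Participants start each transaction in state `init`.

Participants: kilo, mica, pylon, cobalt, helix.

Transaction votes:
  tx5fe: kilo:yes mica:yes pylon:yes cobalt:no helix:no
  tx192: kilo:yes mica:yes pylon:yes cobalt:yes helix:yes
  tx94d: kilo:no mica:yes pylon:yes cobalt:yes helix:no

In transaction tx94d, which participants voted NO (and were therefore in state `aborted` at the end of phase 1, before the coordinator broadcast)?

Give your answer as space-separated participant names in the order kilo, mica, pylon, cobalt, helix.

Txn tx94d phase 1: kilo no -> aborted; mica yes -> prepared; pylon yes -> prepared; cobalt yes -> prepared; helix no -> aborted

Answer: kilo helix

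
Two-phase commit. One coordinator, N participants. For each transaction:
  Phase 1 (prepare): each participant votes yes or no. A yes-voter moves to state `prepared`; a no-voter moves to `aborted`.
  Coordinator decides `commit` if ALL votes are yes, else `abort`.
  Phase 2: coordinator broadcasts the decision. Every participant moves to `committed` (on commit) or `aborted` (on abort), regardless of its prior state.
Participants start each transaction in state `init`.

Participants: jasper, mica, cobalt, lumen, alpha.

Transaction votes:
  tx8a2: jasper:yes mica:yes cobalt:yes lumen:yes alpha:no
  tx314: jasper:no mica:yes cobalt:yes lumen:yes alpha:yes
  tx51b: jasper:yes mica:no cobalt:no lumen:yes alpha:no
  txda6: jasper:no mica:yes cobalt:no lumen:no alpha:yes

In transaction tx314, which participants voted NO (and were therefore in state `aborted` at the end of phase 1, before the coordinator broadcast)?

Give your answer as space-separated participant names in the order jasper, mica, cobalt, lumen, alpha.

Txn tx314 phase 1: jasper no -> aborted; mica yes -> prepared; cobalt yes -> prepared; lumen yes -> prepared; alpha yes -> prepared

Answer: jasper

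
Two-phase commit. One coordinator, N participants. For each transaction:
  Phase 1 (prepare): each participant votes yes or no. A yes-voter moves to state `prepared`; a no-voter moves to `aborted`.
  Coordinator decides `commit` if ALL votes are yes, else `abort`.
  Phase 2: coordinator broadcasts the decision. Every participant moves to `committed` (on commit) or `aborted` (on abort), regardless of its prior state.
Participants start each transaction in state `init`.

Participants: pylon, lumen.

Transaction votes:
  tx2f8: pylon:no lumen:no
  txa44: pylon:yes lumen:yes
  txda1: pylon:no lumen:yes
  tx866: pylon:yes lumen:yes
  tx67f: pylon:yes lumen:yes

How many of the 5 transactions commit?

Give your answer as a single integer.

Answer: 3

Derivation:
tx2f8: no from pylon, lumen -> abort (commits=0)
txa44: all yes -> commit (commits=1)
txda1: no from pylon -> abort (commits=1)
tx866: all yes -> commit (commits=2)
tx67f: all yes -> commit (commits=3)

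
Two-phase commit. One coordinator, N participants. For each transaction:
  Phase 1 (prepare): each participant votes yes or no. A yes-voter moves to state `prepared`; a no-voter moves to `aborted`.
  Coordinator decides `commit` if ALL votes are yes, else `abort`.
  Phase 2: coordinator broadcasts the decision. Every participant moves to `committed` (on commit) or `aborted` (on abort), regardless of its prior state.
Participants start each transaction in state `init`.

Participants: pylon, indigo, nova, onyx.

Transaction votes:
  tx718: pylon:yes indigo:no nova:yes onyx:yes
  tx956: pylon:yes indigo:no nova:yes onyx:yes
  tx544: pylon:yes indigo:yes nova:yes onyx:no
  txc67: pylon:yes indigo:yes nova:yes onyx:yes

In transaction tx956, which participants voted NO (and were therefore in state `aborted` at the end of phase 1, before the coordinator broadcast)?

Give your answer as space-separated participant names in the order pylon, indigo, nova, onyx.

Answer: indigo

Derivation:
Txn tx956 phase 1: pylon yes -> prepared; indigo no -> aborted; nova yes -> prepared; onyx yes -> prepared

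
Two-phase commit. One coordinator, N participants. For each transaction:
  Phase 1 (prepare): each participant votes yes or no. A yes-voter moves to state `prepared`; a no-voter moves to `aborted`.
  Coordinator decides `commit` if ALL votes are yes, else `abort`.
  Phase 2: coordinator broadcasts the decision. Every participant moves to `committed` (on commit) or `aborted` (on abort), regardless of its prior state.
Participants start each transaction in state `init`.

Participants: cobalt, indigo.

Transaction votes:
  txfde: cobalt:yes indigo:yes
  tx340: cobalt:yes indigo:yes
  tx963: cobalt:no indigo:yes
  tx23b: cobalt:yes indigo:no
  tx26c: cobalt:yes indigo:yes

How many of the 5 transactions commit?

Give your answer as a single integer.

Answer: 3

Derivation:
txfde: all yes -> commit (commits=1)
tx340: all yes -> commit (commits=2)
tx963: no from cobalt -> abort (commits=2)
tx23b: no from indigo -> abort (commits=2)
tx26c: all yes -> commit (commits=3)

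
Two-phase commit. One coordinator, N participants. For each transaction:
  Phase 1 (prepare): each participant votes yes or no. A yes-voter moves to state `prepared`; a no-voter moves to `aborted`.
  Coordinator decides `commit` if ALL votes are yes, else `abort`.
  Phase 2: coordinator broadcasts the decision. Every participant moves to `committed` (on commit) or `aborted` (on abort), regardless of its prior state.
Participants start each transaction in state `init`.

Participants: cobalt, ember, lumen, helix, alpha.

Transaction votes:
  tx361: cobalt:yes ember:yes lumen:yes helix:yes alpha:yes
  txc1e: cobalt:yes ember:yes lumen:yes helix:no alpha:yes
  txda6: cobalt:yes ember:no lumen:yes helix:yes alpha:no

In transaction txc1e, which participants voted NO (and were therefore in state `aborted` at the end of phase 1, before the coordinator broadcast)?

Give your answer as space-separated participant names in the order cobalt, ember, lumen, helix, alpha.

Answer: helix

Derivation:
Txn txc1e phase 1: cobalt yes -> prepared; ember yes -> prepared; lumen yes -> prepared; helix no -> aborted; alpha yes -> prepared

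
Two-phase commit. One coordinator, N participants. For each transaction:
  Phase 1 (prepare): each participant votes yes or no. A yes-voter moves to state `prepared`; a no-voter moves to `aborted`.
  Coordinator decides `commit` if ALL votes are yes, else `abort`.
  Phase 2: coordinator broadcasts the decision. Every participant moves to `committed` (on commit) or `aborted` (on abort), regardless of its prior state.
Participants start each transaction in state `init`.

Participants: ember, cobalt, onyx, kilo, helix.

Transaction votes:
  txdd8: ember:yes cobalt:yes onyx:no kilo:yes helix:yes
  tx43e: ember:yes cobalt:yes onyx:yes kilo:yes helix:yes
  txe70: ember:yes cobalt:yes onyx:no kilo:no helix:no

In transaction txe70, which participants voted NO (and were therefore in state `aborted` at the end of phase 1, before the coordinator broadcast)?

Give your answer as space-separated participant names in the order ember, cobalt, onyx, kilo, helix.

Txn txe70 phase 1: ember yes -> prepared; cobalt yes -> prepared; onyx no -> aborted; kilo no -> aborted; helix no -> aborted

Answer: onyx kilo helix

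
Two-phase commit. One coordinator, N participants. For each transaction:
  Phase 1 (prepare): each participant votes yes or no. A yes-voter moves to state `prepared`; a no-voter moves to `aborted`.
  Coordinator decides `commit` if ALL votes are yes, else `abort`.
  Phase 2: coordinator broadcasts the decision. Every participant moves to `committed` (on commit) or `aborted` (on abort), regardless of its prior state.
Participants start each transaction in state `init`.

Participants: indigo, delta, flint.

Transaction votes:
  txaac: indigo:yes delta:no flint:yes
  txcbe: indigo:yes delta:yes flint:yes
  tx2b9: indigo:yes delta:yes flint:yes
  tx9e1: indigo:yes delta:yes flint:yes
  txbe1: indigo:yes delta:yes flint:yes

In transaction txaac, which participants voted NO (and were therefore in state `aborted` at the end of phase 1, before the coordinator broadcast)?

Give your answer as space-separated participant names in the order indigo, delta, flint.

Txn txaac phase 1: indigo yes -> prepared; delta no -> aborted; flint yes -> prepared

Answer: delta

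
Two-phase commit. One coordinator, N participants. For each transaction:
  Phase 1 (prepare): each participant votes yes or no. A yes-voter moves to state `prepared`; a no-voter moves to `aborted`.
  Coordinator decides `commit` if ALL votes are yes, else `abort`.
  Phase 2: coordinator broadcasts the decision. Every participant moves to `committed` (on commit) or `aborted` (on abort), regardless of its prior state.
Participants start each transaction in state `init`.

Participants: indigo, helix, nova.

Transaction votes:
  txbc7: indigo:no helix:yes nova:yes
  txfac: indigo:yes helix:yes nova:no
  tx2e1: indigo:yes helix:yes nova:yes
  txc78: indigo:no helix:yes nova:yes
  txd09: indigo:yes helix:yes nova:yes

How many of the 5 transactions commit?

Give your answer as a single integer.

Answer: 2

Derivation:
txbc7: no from indigo -> abort (commits=0)
txfac: no from nova -> abort (commits=0)
tx2e1: all yes -> commit (commits=1)
txc78: no from indigo -> abort (commits=1)
txd09: all yes -> commit (commits=2)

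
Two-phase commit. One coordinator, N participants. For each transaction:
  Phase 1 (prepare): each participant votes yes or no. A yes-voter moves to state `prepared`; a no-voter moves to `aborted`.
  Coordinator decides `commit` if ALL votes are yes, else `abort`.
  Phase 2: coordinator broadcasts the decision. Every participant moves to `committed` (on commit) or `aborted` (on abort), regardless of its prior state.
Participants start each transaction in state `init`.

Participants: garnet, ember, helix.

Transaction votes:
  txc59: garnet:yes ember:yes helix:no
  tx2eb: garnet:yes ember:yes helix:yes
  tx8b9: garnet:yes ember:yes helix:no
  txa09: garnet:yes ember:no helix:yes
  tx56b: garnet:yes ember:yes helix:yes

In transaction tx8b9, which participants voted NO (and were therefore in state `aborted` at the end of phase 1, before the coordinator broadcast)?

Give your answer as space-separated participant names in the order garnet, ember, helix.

Txn tx8b9 phase 1: garnet yes -> prepared; ember yes -> prepared; helix no -> aborted

Answer: helix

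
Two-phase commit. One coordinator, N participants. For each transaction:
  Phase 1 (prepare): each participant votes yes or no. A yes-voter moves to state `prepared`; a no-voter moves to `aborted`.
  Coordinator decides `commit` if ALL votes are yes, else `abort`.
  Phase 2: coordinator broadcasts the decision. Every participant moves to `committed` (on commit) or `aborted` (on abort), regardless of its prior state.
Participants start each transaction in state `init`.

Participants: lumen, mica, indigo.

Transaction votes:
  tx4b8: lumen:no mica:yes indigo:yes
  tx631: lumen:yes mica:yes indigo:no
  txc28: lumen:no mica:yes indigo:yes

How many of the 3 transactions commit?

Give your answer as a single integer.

tx4b8: no from lumen -> abort (commits=0)
tx631: no from indigo -> abort (commits=0)
txc28: no from lumen -> abort (commits=0)

Answer: 0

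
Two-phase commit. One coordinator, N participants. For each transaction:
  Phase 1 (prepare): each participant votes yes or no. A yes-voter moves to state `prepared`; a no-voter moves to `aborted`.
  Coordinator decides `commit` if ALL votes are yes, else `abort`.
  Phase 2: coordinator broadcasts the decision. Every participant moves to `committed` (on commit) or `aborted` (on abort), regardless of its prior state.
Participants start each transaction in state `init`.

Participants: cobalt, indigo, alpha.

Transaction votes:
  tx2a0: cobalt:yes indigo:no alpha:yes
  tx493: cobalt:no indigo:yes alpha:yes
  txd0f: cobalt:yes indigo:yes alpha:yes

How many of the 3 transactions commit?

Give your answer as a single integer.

Answer: 1

Derivation:
tx2a0: no from indigo -> abort (commits=0)
tx493: no from cobalt -> abort (commits=0)
txd0f: all yes -> commit (commits=1)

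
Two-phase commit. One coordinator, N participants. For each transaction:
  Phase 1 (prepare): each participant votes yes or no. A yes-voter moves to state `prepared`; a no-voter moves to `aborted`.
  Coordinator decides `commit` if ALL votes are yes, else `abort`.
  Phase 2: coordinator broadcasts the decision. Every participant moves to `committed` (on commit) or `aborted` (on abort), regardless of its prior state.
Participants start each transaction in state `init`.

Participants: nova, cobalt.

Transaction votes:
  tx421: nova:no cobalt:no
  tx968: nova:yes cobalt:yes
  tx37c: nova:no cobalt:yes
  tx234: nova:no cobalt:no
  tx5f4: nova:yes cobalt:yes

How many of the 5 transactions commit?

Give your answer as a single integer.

Answer: 2

Derivation:
tx421: no from nova, cobalt -> abort (commits=0)
tx968: all yes -> commit (commits=1)
tx37c: no from nova -> abort (commits=1)
tx234: no from nova, cobalt -> abort (commits=1)
tx5f4: all yes -> commit (commits=2)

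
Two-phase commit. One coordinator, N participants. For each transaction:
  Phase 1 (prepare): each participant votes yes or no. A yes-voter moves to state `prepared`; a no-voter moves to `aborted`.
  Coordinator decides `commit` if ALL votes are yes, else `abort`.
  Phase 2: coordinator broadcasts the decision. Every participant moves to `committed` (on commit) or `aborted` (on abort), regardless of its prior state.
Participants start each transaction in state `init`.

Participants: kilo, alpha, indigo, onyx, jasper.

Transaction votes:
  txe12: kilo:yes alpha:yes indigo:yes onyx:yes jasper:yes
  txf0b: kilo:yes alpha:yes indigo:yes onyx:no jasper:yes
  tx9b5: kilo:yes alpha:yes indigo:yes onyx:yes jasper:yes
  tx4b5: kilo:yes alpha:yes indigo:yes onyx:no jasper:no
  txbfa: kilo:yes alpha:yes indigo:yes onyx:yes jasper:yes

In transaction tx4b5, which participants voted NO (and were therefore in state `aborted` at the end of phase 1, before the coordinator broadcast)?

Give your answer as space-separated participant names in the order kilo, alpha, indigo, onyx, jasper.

Answer: onyx jasper

Derivation:
Txn tx4b5 phase 1: kilo yes -> prepared; alpha yes -> prepared; indigo yes -> prepared; onyx no -> aborted; jasper no -> aborted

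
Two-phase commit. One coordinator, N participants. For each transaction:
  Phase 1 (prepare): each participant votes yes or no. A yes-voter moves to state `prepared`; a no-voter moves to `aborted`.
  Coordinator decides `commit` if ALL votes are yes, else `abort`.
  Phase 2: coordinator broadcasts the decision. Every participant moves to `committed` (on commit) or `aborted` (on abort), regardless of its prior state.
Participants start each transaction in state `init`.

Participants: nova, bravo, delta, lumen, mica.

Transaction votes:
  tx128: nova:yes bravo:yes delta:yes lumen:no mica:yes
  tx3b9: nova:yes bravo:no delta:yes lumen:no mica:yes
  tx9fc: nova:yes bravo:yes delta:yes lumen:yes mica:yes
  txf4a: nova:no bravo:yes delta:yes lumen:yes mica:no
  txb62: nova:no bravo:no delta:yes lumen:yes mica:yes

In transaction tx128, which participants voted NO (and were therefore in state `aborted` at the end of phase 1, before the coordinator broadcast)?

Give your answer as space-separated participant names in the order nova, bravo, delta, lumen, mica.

Txn tx128 phase 1: nova yes -> prepared; bravo yes -> prepared; delta yes -> prepared; lumen no -> aborted; mica yes -> prepared

Answer: lumen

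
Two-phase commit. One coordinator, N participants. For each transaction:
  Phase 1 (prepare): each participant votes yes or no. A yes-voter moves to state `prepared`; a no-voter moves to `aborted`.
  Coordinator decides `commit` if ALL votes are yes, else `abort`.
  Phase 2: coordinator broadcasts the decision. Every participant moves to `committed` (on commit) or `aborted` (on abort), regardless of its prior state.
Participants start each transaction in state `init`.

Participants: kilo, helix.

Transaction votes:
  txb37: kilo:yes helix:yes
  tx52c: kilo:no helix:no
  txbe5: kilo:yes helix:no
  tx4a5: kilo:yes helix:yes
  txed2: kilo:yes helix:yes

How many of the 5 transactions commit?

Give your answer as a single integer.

txb37: all yes -> commit (commits=1)
tx52c: no from kilo, helix -> abort (commits=1)
txbe5: no from helix -> abort (commits=1)
tx4a5: all yes -> commit (commits=2)
txed2: all yes -> commit (commits=3)

Answer: 3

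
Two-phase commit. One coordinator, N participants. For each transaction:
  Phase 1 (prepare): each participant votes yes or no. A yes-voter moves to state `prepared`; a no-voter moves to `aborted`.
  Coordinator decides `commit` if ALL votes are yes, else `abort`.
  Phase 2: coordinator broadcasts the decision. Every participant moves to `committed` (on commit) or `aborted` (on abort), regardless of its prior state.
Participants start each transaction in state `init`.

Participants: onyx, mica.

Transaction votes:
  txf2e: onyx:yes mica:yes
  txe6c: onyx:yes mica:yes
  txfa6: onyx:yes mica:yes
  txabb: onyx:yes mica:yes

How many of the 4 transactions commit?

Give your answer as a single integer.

Answer: 4

Derivation:
txf2e: all yes -> commit (commits=1)
txe6c: all yes -> commit (commits=2)
txfa6: all yes -> commit (commits=3)
txabb: all yes -> commit (commits=4)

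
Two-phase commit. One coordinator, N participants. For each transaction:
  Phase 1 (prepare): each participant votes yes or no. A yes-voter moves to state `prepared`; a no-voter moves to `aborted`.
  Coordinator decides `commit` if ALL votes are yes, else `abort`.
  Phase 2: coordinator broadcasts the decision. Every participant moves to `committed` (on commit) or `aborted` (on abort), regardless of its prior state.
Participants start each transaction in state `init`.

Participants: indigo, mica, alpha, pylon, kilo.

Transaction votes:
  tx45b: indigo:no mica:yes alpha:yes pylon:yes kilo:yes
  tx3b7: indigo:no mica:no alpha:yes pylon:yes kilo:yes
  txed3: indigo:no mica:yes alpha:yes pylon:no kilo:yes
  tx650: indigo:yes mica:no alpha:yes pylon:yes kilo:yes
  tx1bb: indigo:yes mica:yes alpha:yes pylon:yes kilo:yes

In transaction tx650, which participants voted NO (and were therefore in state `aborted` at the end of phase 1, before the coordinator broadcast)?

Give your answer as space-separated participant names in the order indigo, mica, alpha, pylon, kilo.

Answer: mica

Derivation:
Txn tx650 phase 1: indigo yes -> prepared; mica no -> aborted; alpha yes -> prepared; pylon yes -> prepared; kilo yes -> prepared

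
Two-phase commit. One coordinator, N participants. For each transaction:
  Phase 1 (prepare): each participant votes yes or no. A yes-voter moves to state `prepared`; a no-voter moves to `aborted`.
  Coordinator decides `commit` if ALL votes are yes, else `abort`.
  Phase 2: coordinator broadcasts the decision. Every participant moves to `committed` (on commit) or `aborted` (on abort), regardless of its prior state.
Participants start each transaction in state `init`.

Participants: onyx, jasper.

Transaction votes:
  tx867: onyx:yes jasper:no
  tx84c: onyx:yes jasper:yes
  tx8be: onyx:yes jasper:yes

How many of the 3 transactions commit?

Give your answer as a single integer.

tx867: no from jasper -> abort (commits=0)
tx84c: all yes -> commit (commits=1)
tx8be: all yes -> commit (commits=2)

Answer: 2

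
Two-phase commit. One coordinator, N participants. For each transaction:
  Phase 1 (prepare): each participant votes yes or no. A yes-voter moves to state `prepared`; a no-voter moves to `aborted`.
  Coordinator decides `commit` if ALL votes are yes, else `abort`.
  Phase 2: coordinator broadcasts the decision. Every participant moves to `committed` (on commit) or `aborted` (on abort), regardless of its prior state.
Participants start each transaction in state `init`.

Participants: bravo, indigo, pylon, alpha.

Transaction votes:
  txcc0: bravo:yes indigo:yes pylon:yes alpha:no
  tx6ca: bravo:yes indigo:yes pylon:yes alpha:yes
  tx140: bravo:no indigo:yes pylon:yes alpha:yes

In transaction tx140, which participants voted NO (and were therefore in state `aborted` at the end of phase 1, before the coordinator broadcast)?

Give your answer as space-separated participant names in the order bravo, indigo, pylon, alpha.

Txn tx140 phase 1: bravo no -> aborted; indigo yes -> prepared; pylon yes -> prepared; alpha yes -> prepared

Answer: bravo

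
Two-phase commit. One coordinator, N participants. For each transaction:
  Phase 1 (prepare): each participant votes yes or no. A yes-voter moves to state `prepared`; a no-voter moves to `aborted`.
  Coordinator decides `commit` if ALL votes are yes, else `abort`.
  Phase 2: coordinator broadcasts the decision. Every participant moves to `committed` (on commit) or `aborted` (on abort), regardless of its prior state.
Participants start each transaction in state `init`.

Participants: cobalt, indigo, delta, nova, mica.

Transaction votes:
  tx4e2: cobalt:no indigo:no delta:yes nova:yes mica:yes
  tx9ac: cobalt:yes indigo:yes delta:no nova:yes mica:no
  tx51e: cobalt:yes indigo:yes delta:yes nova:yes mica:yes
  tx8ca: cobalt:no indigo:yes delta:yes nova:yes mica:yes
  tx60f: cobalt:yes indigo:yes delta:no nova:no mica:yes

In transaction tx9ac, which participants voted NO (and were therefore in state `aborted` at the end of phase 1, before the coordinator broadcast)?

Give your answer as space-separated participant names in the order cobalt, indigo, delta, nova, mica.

Txn tx9ac phase 1: cobalt yes -> prepared; indigo yes -> prepared; delta no -> aborted; nova yes -> prepared; mica no -> aborted

Answer: delta mica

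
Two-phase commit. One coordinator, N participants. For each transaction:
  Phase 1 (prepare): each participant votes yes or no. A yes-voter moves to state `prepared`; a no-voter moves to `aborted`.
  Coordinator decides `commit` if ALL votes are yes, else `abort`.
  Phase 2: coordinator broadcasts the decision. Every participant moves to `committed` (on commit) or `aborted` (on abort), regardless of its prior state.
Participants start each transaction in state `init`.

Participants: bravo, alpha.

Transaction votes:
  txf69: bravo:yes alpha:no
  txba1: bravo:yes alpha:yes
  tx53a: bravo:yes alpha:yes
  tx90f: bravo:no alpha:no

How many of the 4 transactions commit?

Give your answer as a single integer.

Answer: 2

Derivation:
txf69: no from alpha -> abort (commits=0)
txba1: all yes -> commit (commits=1)
tx53a: all yes -> commit (commits=2)
tx90f: no from bravo, alpha -> abort (commits=2)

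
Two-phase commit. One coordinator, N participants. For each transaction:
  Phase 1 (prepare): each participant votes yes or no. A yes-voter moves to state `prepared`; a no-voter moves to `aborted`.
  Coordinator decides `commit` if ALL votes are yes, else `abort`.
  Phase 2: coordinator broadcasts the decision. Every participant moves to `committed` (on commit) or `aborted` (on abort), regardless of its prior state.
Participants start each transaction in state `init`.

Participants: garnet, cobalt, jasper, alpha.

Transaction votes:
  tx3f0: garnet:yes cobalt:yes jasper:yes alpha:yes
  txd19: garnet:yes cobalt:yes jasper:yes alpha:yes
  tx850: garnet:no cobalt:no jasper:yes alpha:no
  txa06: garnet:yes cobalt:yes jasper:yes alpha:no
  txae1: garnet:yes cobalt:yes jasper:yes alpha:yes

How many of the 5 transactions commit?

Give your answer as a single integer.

tx3f0: all yes -> commit (commits=1)
txd19: all yes -> commit (commits=2)
tx850: no from garnet, cobalt, alpha -> abort (commits=2)
txa06: no from alpha -> abort (commits=2)
txae1: all yes -> commit (commits=3)

Answer: 3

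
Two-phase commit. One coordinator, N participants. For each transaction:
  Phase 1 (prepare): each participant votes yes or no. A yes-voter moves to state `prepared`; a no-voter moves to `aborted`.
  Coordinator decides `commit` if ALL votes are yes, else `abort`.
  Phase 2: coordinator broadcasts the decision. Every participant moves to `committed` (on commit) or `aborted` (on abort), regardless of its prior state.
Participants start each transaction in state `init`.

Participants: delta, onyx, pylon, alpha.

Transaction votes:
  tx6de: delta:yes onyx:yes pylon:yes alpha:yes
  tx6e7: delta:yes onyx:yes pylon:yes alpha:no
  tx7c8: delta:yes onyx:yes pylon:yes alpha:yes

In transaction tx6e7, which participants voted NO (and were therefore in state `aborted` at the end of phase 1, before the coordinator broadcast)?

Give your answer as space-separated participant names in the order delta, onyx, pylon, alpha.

Answer: alpha

Derivation:
Txn tx6e7 phase 1: delta yes -> prepared; onyx yes -> prepared; pylon yes -> prepared; alpha no -> aborted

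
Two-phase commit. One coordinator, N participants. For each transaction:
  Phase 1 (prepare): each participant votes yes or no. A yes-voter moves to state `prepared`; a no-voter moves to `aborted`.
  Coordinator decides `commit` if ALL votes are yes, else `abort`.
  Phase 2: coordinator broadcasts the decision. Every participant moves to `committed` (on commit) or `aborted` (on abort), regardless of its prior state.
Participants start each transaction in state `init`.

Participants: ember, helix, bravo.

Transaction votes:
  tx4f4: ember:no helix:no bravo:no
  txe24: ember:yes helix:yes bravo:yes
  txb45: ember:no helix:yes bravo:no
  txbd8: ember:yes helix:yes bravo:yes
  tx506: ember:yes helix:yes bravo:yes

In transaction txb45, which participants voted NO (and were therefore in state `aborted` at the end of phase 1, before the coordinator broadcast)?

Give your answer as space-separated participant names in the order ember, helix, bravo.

Txn txb45 phase 1: ember no -> aborted; helix yes -> prepared; bravo no -> aborted

Answer: ember bravo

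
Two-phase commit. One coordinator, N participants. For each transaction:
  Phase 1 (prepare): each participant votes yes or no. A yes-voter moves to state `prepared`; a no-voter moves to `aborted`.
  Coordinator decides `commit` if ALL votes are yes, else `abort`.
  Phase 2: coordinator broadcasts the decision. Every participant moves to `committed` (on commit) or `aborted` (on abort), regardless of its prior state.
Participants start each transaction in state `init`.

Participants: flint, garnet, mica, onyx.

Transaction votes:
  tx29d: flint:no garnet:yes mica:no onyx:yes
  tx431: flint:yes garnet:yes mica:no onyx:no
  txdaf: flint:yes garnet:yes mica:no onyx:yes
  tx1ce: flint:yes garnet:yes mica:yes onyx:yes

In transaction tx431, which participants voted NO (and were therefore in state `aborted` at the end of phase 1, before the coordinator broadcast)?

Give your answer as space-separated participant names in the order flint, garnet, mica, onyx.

Txn tx431 phase 1: flint yes -> prepared; garnet yes -> prepared; mica no -> aborted; onyx no -> aborted

Answer: mica onyx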